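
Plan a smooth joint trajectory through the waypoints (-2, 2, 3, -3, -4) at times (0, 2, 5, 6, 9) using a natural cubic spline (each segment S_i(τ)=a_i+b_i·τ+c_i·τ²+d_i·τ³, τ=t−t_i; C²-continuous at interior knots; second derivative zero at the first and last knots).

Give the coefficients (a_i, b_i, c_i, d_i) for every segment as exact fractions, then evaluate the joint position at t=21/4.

Δ: Δ0=2, Δ1=1/3, Δ2=-6, Δ3=-1/3
row 1: diag=10, rhs=-10; c'=3/10, d'=-1
row 2: denom=8−3·3/10=71/10; d'=(-38−3·-1)/(71/10)=-350/71
row 3: denom=8−1·10/71=558/71; d'=(34−1·-350/71)/(558/71)=1382/279
back: M3=1382/279
back: M2=-350/71−10/71·1382/279=-1570/279
back: M1=-1−3/10·-1570/279=64/93
M: M0=0, M1=64/93, M2=-1570/279, M3=1382/279, M4=0
seg 0: a=-2, c=M0/2=0, d=(M1−M0)/(6·2)=16/279, b=Δ0−h0·(2M0+M1)/6=494/279
seg 1: a=2, c=M1/2=32/93, d=(M2−M1)/(6·3)=-881/2511, b=Δ1−h1·(2M1+M2)/6=686/279
seg 2: a=3, c=M2/2=-785/279, d=(M3−M2)/(6·1)=164/93, b=Δ2−h2·(2M2+M3)/6=-1381/279
seg 3: a=-3, c=M3/2=691/279, d=(M4−M3)/(6·3)=-691/2511, b=Δ3−h3·(2M3+M4)/6=-1475/279
t_q=21/4 → seg 2, τ=1/4; S=3+-1381/279·τ+-785/279·τ²+164/93·τ³=1201/744

  seg 0: a=-2 b=494/279 c=0 d=16/279
  seg 1: a=2 b=686/279 c=32/93 d=-881/2511
  seg 2: a=3 b=-1381/279 c=-785/279 d=164/93
  seg 3: a=-3 b=-1475/279 c=691/279 d=-691/2511
S(21/4) = 1201/744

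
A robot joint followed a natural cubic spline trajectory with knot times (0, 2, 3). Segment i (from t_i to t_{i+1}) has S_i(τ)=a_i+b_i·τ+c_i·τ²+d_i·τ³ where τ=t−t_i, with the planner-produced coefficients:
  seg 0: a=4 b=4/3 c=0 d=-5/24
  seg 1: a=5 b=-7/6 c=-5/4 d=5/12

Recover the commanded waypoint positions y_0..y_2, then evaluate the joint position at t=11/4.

y_0 = S_0(0) = a_0 = 4
y_1 = S_1(0) = a_1 = 5
y_2 = S_1(1) = 3
t_q=11/4 is in segment 1 (τ=3/4); S_1(τ)=921/256

y_0=4 y_1=5 y_2=3
S(11/4) = 921/256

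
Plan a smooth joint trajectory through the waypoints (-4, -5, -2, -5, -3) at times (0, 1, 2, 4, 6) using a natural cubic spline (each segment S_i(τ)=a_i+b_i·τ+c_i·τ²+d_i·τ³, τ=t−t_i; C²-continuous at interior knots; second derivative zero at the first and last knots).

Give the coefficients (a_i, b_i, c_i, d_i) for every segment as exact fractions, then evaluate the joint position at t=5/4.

Δ: Δ0=-1, Δ1=3, Δ2=-3/2, Δ3=1
row 1: diag=4, rhs=24; c'=1/4, d'=6
row 2: denom=6−1·1/4=23/4; d'=(-27−1·6)/(23/4)=-132/23
row 3: denom=8−2·8/23=168/23; d'=(15−2·-132/23)/(168/23)=29/8
back: M3=29/8
back: M2=-132/23−8/23·29/8=-7
back: M1=6−1/4·-7=31/4
M: M0=0, M1=31/4, M2=-7, M3=29/8, M4=0
seg 0: a=-4, c=M0/2=0, d=(M1−M0)/(6·1)=31/24, b=Δ0−h0·(2M0+M1)/6=-55/24
seg 1: a=-5, c=M1/2=31/8, d=(M2−M1)/(6·1)=-59/24, b=Δ1−h1·(2M1+M2)/6=19/12
seg 2: a=-2, c=M2/2=-7/2, d=(M3−M2)/(6·2)=85/96, b=Δ2−h2·(2M2+M3)/6=47/24
seg 3: a=-5, c=M3/2=29/16, d=(M4−M3)/(6·2)=-29/96, b=Δ3−h3·(2M3+M4)/6=-17/12
t_q=5/4 → seg 1, τ=1/4; S=-5+19/12·τ+31/8·τ²+-59/24·τ³=-2253/512

  seg 0: a=-4 b=-55/24 c=0 d=31/24
  seg 1: a=-5 b=19/12 c=31/8 d=-59/24
  seg 2: a=-2 b=47/24 c=-7/2 d=85/96
  seg 3: a=-5 b=-17/12 c=29/16 d=-29/96
S(5/4) = -2253/512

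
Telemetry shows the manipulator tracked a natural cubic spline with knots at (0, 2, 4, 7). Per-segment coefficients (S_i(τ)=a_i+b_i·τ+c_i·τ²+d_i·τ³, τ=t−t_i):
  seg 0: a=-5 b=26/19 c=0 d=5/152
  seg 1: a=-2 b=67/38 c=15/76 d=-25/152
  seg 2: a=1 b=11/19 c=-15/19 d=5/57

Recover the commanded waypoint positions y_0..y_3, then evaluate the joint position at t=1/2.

y_0 = S_0(0) = a_0 = -5
y_1 = S_1(0) = a_1 = -2
y_2 = S_2(0) = a_2 = 1
y_3 = S_2(3) = -2
t_q=1/2 is in segment 0 (τ=1/2); S_0(τ)=-5243/1216

y_0=-5 y_1=-2 y_2=1 y_3=-2
S(1/2) = -5243/1216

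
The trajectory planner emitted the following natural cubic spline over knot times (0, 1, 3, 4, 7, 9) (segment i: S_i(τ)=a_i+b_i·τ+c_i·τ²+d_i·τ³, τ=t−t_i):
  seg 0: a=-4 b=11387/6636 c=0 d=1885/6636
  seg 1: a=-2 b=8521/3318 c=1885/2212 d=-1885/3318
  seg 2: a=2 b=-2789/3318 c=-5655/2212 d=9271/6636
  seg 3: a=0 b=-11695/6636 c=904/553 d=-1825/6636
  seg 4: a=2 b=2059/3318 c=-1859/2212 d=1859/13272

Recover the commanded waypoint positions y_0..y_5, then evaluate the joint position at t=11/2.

y_0 = S_0(0) = a_0 = -4
y_1 = S_1(0) = a_1 = -2
y_2 = S_2(0) = a_2 = 2
y_3 = S_3(0) = a_3 = 0
y_4 = S_4(0) = a_4 = 2
y_5 = S_4(2) = 1
t_q=11/2 is in segment 3 (τ=3/2); S_3(τ)=269/2528

y_0=-4 y_1=-2 y_2=2 y_3=0 y_4=2 y_5=1
S(11/2) = 269/2528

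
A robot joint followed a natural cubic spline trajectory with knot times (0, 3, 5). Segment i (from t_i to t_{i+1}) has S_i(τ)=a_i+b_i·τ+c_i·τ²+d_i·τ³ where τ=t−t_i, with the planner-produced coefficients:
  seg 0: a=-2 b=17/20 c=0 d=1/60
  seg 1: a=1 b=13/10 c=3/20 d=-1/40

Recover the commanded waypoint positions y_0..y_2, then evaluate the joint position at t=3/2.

y_0=-2 y_1=1 y_2=4
S(3/2) = -107/160

y_0 = S_0(0) = a_0 = -2
y_1 = S_1(0) = a_1 = 1
y_2 = S_1(2) = 4
t_q=3/2 is in segment 0 (τ=3/2); S_0(τ)=-107/160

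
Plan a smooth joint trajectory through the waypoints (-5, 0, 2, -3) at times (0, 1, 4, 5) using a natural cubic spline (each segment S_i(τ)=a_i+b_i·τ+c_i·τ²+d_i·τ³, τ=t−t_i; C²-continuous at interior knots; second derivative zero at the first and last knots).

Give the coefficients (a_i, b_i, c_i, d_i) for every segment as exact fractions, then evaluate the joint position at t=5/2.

  seg 0: a=-5 b=878/165 c=0 d=-53/165
  seg 1: a=0 b=719/165 c=-53/55 d=-4/45
  seg 2: a=2 b=-631/165 c=-97/55 d=97/165
S(5/2) = 179/44

Δ: Δ0=5, Δ1=2/3, Δ2=-5
row 1: diag=8, rhs=-26; c'=3/8, d'=-13/4
row 2: denom=8−3·3/8=55/8; d'=(-34−3·-13/4)/(55/8)=-194/55
back: M2=-194/55
back: M1=-13/4−3/8·-194/55=-106/55
M: M0=0, M1=-106/55, M2=-194/55, M3=0
seg 0: a=-5, c=M0/2=0, d=(M1−M0)/(6·1)=-53/165, b=Δ0−h0·(2M0+M1)/6=878/165
seg 1: a=0, c=M1/2=-53/55, d=(M2−M1)/(6·3)=-4/45, b=Δ1−h1·(2M1+M2)/6=719/165
seg 2: a=2, c=M2/2=-97/55, d=(M3−M2)/(6·1)=97/165, b=Δ2−h2·(2M2+M3)/6=-631/165
t_q=5/2 → seg 1, τ=3/2; S=0+719/165·τ+-53/55·τ²+-4/45·τ³=179/44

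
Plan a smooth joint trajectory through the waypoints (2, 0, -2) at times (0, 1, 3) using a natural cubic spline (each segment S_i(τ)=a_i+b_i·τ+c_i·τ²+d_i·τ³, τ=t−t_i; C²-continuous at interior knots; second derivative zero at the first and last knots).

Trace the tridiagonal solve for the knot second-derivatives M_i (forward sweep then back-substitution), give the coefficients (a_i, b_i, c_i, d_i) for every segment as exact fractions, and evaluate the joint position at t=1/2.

  seg 0: a=2 b=-13/6 c=0 d=1/6
  seg 1: a=0 b=-5/3 c=1/2 d=-1/12
S(1/2) = 15/16

Δ: Δ0=-2, Δ1=-1
row 1: diag=6, rhs=6; c'=1/3, d'=1
back: M1=1
M: M0=0, M1=1, M2=0
seg 0: a=2, c=M0/2=0, d=(M1−M0)/(6·1)=1/6, b=Δ0−h0·(2M0+M1)/6=-13/6
seg 1: a=0, c=M1/2=1/2, d=(M2−M1)/(6·2)=-1/12, b=Δ1−h1·(2M1+M2)/6=-5/3
t_q=1/2 → seg 0, τ=1/2; S=2+-13/6·τ+0·τ²+1/6·τ³=15/16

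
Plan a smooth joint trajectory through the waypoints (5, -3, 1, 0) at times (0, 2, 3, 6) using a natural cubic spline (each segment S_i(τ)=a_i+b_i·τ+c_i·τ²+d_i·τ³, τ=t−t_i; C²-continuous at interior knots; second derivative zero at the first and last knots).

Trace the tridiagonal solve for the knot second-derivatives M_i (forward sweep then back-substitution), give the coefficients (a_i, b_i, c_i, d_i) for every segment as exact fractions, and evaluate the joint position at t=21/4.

  seg 0: a=5 b=-974/141 c=0 d=205/282
  seg 1: a=-3 b=256/141 c=205/47 d=-307/141
  seg 2: a=1 b=565/141 c=-102/47 d=34/141
S(21/4) = 2671/1504

Δ: Δ0=-4, Δ1=4, Δ2=-1/3
row 1: diag=6, rhs=48; c'=1/6, d'=8
row 2: denom=8−1·1/6=47/6; d'=(-26−1·8)/(47/6)=-204/47
back: M2=-204/47
back: M1=8−1/6·-204/47=410/47
M: M0=0, M1=410/47, M2=-204/47, M3=0
seg 0: a=5, c=M0/2=0, d=(M1−M0)/(6·2)=205/282, b=Δ0−h0·(2M0+M1)/6=-974/141
seg 1: a=-3, c=M1/2=205/47, d=(M2−M1)/(6·1)=-307/141, b=Δ1−h1·(2M1+M2)/6=256/141
seg 2: a=1, c=M2/2=-102/47, d=(M3−M2)/(6·3)=34/141, b=Δ2−h2·(2M2+M3)/6=565/141
t_q=21/4 → seg 2, τ=9/4; S=1+565/141·τ+-102/47·τ²+34/141·τ³=2671/1504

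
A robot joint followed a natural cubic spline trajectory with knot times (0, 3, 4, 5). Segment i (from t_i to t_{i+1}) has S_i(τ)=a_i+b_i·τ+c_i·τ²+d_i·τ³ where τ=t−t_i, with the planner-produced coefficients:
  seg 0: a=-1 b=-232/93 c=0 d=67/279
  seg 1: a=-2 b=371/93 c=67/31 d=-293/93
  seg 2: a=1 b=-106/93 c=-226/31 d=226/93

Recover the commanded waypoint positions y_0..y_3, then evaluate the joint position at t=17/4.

y_0 = S_0(0) = a_0 = -1
y_1 = S_1(0) = a_1 = -2
y_2 = S_2(0) = a_2 = 1
y_3 = S_2(1) = -5
t_q=17/4 is in segment 2 (τ=1/4); S_2(τ)=295/992

y_0=-1 y_1=-2 y_2=1 y_3=-5
S(17/4) = 295/992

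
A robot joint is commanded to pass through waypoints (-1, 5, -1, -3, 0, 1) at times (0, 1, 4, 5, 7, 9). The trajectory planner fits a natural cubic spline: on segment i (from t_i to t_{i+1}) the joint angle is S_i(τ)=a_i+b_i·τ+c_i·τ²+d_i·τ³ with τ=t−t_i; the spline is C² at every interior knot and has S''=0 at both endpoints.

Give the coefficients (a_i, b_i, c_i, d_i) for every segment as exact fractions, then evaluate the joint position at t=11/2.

  seg 0: a=-1 b=8399/1178 c=0 d=-1331/1178
  seg 1: a=5 b=2203/589 c=-3993/1178 d=1739/3534
  seg 2: a=-1 b=-3901/1178 c=612/589 d=321/1178
  seg 3: a=-3 b=-245/589 c=2187/1178 d=-2117/4712
  seg 4: a=0 b=1907/1178 c=-1977/2356 d=659/4712
S(11/2) = -105549/37696

Δ: Δ0=6, Δ1=-2, Δ2=-2, Δ3=3/2, Δ4=1/2
row 1: diag=8, rhs=-48; c'=3/8, d'=-6
row 2: denom=8−3·3/8=55/8; d'=(0−3·-6)/(55/8)=144/55
row 3: denom=6−1·8/55=322/55; d'=(21−1·144/55)/(322/55)=1011/322
row 4: denom=8−2·55/161=1178/161; d'=(-6−2·1011/322)/(1178/161)=-1977/1178
back: M4=-1977/1178
back: M3=1011/322−55/161·-1977/1178=2187/589
back: M2=144/55−8/55·2187/589=1224/589
back: M1=-6−3/8·1224/589=-3993/589
M: M0=0, M1=-3993/589, M2=1224/589, M3=2187/589, M4=-1977/1178, M5=0
seg 0: a=-1, c=M0/2=0, d=(M1−M0)/(6·1)=-1331/1178, b=Δ0−h0·(2M0+M1)/6=8399/1178
seg 1: a=5, c=M1/2=-3993/1178, d=(M2−M1)/(6·3)=1739/3534, b=Δ1−h1·(2M1+M2)/6=2203/589
seg 2: a=-1, c=M2/2=612/589, d=(M3−M2)/(6·1)=321/1178, b=Δ2−h2·(2M2+M3)/6=-3901/1178
seg 3: a=-3, c=M3/2=2187/1178, d=(M4−M3)/(6·2)=-2117/4712, b=Δ3−h3·(2M3+M4)/6=-245/589
seg 4: a=0, c=M4/2=-1977/2356, d=(M5−M4)/(6·2)=659/4712, b=Δ4−h4·(2M4+M5)/6=1907/1178
t_q=11/2 → seg 3, τ=1/2; S=-3+-245/589·τ+2187/1178·τ²+-2117/4712·τ³=-105549/37696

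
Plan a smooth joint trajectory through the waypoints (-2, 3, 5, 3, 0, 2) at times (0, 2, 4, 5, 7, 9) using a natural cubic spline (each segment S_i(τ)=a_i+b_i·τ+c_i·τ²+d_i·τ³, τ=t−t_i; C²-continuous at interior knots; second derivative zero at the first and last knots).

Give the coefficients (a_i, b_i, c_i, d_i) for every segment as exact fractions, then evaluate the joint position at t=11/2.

  seg 0: a=-2 b=1231/468 c=0 d=-61/1872
  seg 1: a=3 b=262/117 c=-61/312 d=-397/1872
  seg 2: a=5 b=-509/468 c=-229/156 d=5/9
  seg 3: a=3 b=-1103/468 c=31/156 d=215/1872
  seg 4: a=0 b=-43/234 c=277/312 d=-277/1872
S(11/2) = 9413/4992

Δ: Δ0=5/2, Δ1=1, Δ2=-2, Δ3=-3/2, Δ4=1
row 1: diag=8, rhs=-9; c'=1/4, d'=-9/8
row 2: denom=6−2·1/4=11/2; d'=(-18−2·-9/8)/(11/2)=-63/22
row 3: denom=6−1·2/11=64/11; d'=(3−1·-63/22)/(64/11)=129/128
row 4: denom=8−2·11/32=117/16; d'=(15−2·129/128)/(117/16)=277/156
back: M4=277/156
back: M3=129/128−11/32·277/156=31/78
back: M2=-63/22−2/11·31/78=-229/78
back: M1=-9/8−1/4·-229/78=-61/156
M: M0=0, M1=-61/156, M2=-229/78, M3=31/78, M4=277/156, M5=0
seg 0: a=-2, c=M0/2=0, d=(M1−M0)/(6·2)=-61/1872, b=Δ0−h0·(2M0+M1)/6=1231/468
seg 1: a=3, c=M1/2=-61/312, d=(M2−M1)/(6·2)=-397/1872, b=Δ1−h1·(2M1+M2)/6=262/117
seg 2: a=5, c=M2/2=-229/156, d=(M3−M2)/(6·1)=5/9, b=Δ2−h2·(2M2+M3)/6=-509/468
seg 3: a=3, c=M3/2=31/156, d=(M4−M3)/(6·2)=215/1872, b=Δ3−h3·(2M3+M4)/6=-1103/468
seg 4: a=0, c=M4/2=277/312, d=(M5−M4)/(6·2)=-277/1872, b=Δ4−h4·(2M4+M5)/6=-43/234
t_q=11/2 → seg 3, τ=1/2; S=3+-1103/468·τ+31/156·τ²+215/1872·τ³=9413/4992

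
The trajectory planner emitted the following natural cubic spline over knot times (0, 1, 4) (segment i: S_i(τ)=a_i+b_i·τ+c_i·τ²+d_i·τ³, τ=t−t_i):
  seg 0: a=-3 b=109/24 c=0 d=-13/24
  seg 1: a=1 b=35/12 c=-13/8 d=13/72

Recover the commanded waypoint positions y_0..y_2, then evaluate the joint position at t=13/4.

y_0=-3 y_1=1 y_2=0
S(13/4) = 713/512

y_0 = S_0(0) = a_0 = -3
y_1 = S_1(0) = a_1 = 1
y_2 = S_1(3) = 0
t_q=13/4 is in segment 1 (τ=9/4); S_1(τ)=713/512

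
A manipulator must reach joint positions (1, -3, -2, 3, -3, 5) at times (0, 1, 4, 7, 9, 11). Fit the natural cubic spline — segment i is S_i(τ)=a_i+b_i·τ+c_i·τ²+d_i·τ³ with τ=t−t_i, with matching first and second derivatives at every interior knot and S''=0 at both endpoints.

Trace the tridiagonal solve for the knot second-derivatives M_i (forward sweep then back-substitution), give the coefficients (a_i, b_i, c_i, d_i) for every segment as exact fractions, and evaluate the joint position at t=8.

  seg 0: a=1 b=-4503/1006 c=0 d=479/1006
  seg 1: a=-3 b=-1533/503 c=1437/1006 d=-2729/27162
  seg 2: a=-2 b=2827/1006 c=791/1509 d=-8197/27162
  seg 3: a=3 b=-1103/503 c=-2205/1006 d=1799/2012
  seg 4: a=-3 b=-116/503 c=1596/503 d=-266/503
S(8) = -987/2012

Δ: Δ0=-4, Δ1=1/3, Δ2=5/3, Δ3=-3, Δ4=4
row 1: diag=8, rhs=26; c'=3/8, d'=13/4
row 2: denom=12−3·3/8=87/8; d'=(8−3·13/4)/(87/8)=-14/87
row 3: denom=10−3·8/29=266/29; d'=(-28−3·-14/87)/(266/29)=-3
row 4: denom=8−2·29/133=1006/133; d'=(42−2·-3)/(1006/133)=3192/503
back: M4=3192/503
back: M3=-3−29/133·3192/503=-2205/503
back: M2=-14/87−8/29·-2205/503=1582/1509
back: M1=13/4−3/8·1582/1509=1437/503
M: M0=0, M1=1437/503, M2=1582/1509, M3=-2205/503, M4=3192/503, M5=0
seg 0: a=1, c=M0/2=0, d=(M1−M0)/(6·1)=479/1006, b=Δ0−h0·(2M0+M1)/6=-4503/1006
seg 1: a=-3, c=M1/2=1437/1006, d=(M2−M1)/(6·3)=-2729/27162, b=Δ1−h1·(2M1+M2)/6=-1533/503
seg 2: a=-2, c=M2/2=791/1509, d=(M3−M2)/(6·3)=-8197/27162, b=Δ2−h2·(2M2+M3)/6=2827/1006
seg 3: a=3, c=M3/2=-2205/1006, d=(M4−M3)/(6·2)=1799/2012, b=Δ3−h3·(2M3+M4)/6=-1103/503
seg 4: a=-3, c=M4/2=1596/503, d=(M5−M4)/(6·2)=-266/503, b=Δ4−h4·(2M4+M5)/6=-116/503
t_q=8 → seg 3, τ=1; S=3+-1103/503·τ+-2205/1006·τ²+1799/2012·τ³=-987/2012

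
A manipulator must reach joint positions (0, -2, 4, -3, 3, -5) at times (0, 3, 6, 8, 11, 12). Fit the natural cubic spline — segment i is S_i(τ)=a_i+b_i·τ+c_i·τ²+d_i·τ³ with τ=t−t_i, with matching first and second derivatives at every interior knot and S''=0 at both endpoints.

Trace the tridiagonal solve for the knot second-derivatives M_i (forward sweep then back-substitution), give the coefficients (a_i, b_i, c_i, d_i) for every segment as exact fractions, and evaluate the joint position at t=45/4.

  seg 0: a=0 b=-3393/1666 c=0 d=6847/44982
  seg 1: a=-2 b=1727/833 c=6847/4998 d=-2323/4998
  seg 2: a=4 b=-537/238 c=-7030/2499 d=2738/2499
  seg 3: a=-3 b=-1805/4998 c=9398/2499 d=-44587/44982
  seg 4: a=3 b=-11395/2499 c=-8597/1666 d=8597/4998
S(45/4) = 23829/15232

Δ: Δ0=-2/3, Δ1=2, Δ2=-7/2, Δ3=2, Δ4=-8
row 1: diag=12, rhs=16; c'=1/4, d'=4/3
row 2: denom=10−3·1/4=37/4; d'=(-33−3·4/3)/(37/4)=-4
row 3: denom=10−2·8/37=354/37; d'=(33−2·-4)/(354/37)=1517/354
row 4: denom=8−3·37/118=833/118; d'=(-60−3·1517/354)/(833/118)=-8597/833
back: M4=-8597/833
back: M3=1517/354−37/118·-8597/833=18796/2499
back: M2=-4−8/37·18796/2499=-14060/2499
back: M1=4/3−1/4·-14060/2499=6847/2499
M: M0=0, M1=6847/2499, M2=-14060/2499, M3=18796/2499, M4=-8597/833, M5=0
seg 0: a=0, c=M0/2=0, d=(M1−M0)/(6·3)=6847/44982, b=Δ0−h0·(2M0+M1)/6=-3393/1666
seg 1: a=-2, c=M1/2=6847/4998, d=(M2−M1)/(6·3)=-2323/4998, b=Δ1−h1·(2M1+M2)/6=1727/833
seg 2: a=4, c=M2/2=-7030/2499, d=(M3−M2)/(6·2)=2738/2499, b=Δ2−h2·(2M2+M3)/6=-537/238
seg 3: a=-3, c=M3/2=9398/2499, d=(M4−M3)/(6·3)=-44587/44982, b=Δ3−h3·(2M3+M4)/6=-1805/4998
seg 4: a=3, c=M4/2=-8597/1666, d=(M5−M4)/(6·1)=8597/4998, b=Δ4−h4·(2M4+M5)/6=-11395/2499
t_q=45/4 → seg 4, τ=1/4; S=3+-11395/2499·τ+-8597/1666·τ²+8597/4998·τ³=23829/15232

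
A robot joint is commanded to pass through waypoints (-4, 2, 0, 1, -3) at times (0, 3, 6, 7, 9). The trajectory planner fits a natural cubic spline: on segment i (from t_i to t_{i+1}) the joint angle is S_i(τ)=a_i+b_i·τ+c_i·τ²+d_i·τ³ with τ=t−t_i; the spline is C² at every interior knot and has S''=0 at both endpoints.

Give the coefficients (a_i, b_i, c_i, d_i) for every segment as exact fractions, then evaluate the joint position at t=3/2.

Δ: Δ0=2, Δ1=-2/3, Δ2=1, Δ3=-2
row 1: diag=12, rhs=-16; c'=1/4, d'=-4/3
row 2: denom=8−3·1/4=29/4; d'=(10−3·-4/3)/(29/4)=56/29
row 3: denom=6−1·4/29=170/29; d'=(-18−1·56/29)/(170/29)=-17/5
back: M3=-17/5
back: M2=56/29−4/29·-17/5=12/5
back: M1=-4/3−1/4·12/5=-29/15
M: M0=0, M1=-29/15, M2=12/5, M3=-17/5, M4=0
seg 0: a=-4, c=M0/2=0, d=(M1−M0)/(6·3)=-29/270, b=Δ0−h0·(2M0+M1)/6=89/30
seg 1: a=2, c=M1/2=-29/30, d=(M2−M1)/(6·3)=13/54, b=Δ1−h1·(2M1+M2)/6=1/15
seg 2: a=0, c=M2/2=6/5, d=(M3−M2)/(6·1)=-29/30, b=Δ2−h2·(2M2+M3)/6=23/30
seg 3: a=1, c=M3/2=-17/10, d=(M4−M3)/(6·2)=17/60, b=Δ3−h3·(2M3+M4)/6=4/15
t_q=3/2 → seg 0, τ=3/2; S=-4+89/30·τ+0·τ²+-29/270·τ³=7/80

  seg 0: a=-4 b=89/30 c=0 d=-29/270
  seg 1: a=2 b=1/15 c=-29/30 d=13/54
  seg 2: a=0 b=23/30 c=6/5 d=-29/30
  seg 3: a=1 b=4/15 c=-17/10 d=17/60
S(3/2) = 7/80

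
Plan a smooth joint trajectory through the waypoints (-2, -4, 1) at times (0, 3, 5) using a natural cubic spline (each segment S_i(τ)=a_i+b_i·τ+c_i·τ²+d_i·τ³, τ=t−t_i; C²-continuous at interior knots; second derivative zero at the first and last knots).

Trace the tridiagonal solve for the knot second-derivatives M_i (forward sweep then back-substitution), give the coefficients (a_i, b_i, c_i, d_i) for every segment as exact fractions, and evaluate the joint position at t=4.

Δ: Δ0=-2/3, Δ1=5/2
row 1: diag=10, rhs=19; c'=1/5, d'=19/10
back: M1=19/10
M: M0=0, M1=19/10, M2=0
seg 0: a=-2, c=M0/2=0, d=(M1−M0)/(6·3)=19/180, b=Δ0−h0·(2M0+M1)/6=-97/60
seg 1: a=-4, c=M1/2=19/20, d=(M2−M1)/(6·2)=-19/120, b=Δ1−h1·(2M1+M2)/6=37/30
t_q=4 → seg 1, τ=1; S=-4+37/30·τ+19/20·τ²+-19/120·τ³=-79/40

  seg 0: a=-2 b=-97/60 c=0 d=19/180
  seg 1: a=-4 b=37/30 c=19/20 d=-19/120
S(4) = -79/40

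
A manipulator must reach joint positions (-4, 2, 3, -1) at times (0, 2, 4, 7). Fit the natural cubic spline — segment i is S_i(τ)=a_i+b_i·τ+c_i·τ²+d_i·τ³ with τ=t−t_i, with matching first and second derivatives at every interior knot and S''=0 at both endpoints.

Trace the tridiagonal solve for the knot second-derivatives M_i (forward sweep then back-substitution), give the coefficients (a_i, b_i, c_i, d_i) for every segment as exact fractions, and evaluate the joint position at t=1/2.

Δ: Δ0=3, Δ1=1/2, Δ2=-4/3
row 1: diag=8, rhs=-15; c'=1/4, d'=-15/8
row 2: denom=10−2·1/4=19/2; d'=(-11−2·-15/8)/(19/2)=-29/38
back: M2=-29/38
back: M1=-15/8−1/4·-29/38=-32/19
M: M0=0, M1=-32/19, M2=-29/38, M3=0
seg 0: a=-4, c=M0/2=0, d=(M1−M0)/(6·2)=-8/57, b=Δ0−h0·(2M0+M1)/6=203/57
seg 1: a=2, c=M1/2=-16/19, d=(M2−M1)/(6·2)=35/456, b=Δ1−h1·(2M1+M2)/6=107/57
seg 2: a=3, c=M2/2=-29/76, d=(M3−M2)/(6·3)=29/684, b=Δ2−h2·(2M2+M3)/6=-65/114
t_q=1/2 → seg 0, τ=1/2; S=-4+203/57·τ+0·τ²+-8/57·τ³=-85/38

  seg 0: a=-4 b=203/57 c=0 d=-8/57
  seg 1: a=2 b=107/57 c=-16/19 d=35/456
  seg 2: a=3 b=-65/114 c=-29/76 d=29/684
S(1/2) = -85/38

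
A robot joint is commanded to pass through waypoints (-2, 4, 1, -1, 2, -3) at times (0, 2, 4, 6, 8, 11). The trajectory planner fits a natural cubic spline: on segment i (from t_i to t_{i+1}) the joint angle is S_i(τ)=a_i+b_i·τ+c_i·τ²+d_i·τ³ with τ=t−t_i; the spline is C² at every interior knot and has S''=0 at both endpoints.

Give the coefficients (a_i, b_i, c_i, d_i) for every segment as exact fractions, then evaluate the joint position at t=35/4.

  seg 0: a=-2 b=665/159 c=0 d=-47/159
  seg 1: a=4 b=101/159 c=-94/53 d=449/1272
  seg 2: a=1 b=-707/318 c=73/212 d=85/636
  seg 3: a=-1 b=241/318 c=243/212 d=-493/1272
  seg 4: a=2 b=110/159 c=-125/106 d=125/954
S(35/4) = 12963/6784

Δ: Δ0=3, Δ1=-3/2, Δ2=-1, Δ3=3/2, Δ4=-5/3
row 1: diag=8, rhs=-27; c'=1/4, d'=-27/8
row 2: denom=8−2·1/4=15/2; d'=(3−2·-27/8)/(15/2)=13/10
row 3: denom=8−2·4/15=112/15; d'=(15−2·13/10)/(112/15)=93/56
row 4: denom=10−2·15/56=265/28; d'=(-19−2·93/56)/(265/28)=-125/53
back: M4=-125/53
back: M3=93/56−15/56·-125/53=243/106
back: M2=13/10−4/15·243/106=73/106
back: M1=-27/8−1/4·73/106=-188/53
M: M0=0, M1=-188/53, M2=73/106, M3=243/106, M4=-125/53, M5=0
seg 0: a=-2, c=M0/2=0, d=(M1−M0)/(6·2)=-47/159, b=Δ0−h0·(2M0+M1)/6=665/159
seg 1: a=4, c=M1/2=-94/53, d=(M2−M1)/(6·2)=449/1272, b=Δ1−h1·(2M1+M2)/6=101/159
seg 2: a=1, c=M2/2=73/212, d=(M3−M2)/(6·2)=85/636, b=Δ2−h2·(2M2+M3)/6=-707/318
seg 3: a=-1, c=M3/2=243/212, d=(M4−M3)/(6·2)=-493/1272, b=Δ3−h3·(2M3+M4)/6=241/318
seg 4: a=2, c=M4/2=-125/106, d=(M5−M4)/(6·3)=125/954, b=Δ4−h4·(2M4+M5)/6=110/159
t_q=35/4 → seg 4, τ=3/4; S=2+110/159·τ+-125/106·τ²+125/954·τ³=12963/6784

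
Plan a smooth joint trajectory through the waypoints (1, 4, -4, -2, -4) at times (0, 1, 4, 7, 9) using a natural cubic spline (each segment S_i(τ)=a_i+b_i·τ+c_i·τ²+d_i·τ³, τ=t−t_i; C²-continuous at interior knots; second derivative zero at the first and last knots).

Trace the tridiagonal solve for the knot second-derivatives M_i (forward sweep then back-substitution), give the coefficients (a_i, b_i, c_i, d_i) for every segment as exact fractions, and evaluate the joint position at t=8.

  seg 0: a=1 b=523/133 c=0 d=-124/133
  seg 1: a=4 b=151/133 c=-372/133 d=1831/3591
  seg 2: a=-4 b=-250/133 c=715/399 d=-1129/3591
  seg 3: a=-2 b=51/133 c=-138/133 d=23/133
S(8) = -330/133

Δ: Δ0=3, Δ1=-8/3, Δ2=2/3, Δ3=-1
row 1: diag=8, rhs=-34; c'=3/8, d'=-17/4
row 2: denom=12−3·3/8=87/8; d'=(20−3·-17/4)/(87/8)=262/87
row 3: denom=10−3·8/29=266/29; d'=(-10−3·262/87)/(266/29)=-276/133
back: M3=-276/133
back: M2=262/87−8/29·-276/133=1430/399
back: M1=-17/4−3/8·1430/399=-744/133
M: M0=0, M1=-744/133, M2=1430/399, M3=-276/133, M4=0
seg 0: a=1, c=M0/2=0, d=(M1−M0)/(6·1)=-124/133, b=Δ0−h0·(2M0+M1)/6=523/133
seg 1: a=4, c=M1/2=-372/133, d=(M2−M1)/(6·3)=1831/3591, b=Δ1−h1·(2M1+M2)/6=151/133
seg 2: a=-4, c=M2/2=715/399, d=(M3−M2)/(6·3)=-1129/3591, b=Δ2−h2·(2M2+M3)/6=-250/133
seg 3: a=-2, c=M3/2=-138/133, d=(M4−M3)/(6·2)=23/133, b=Δ3−h3·(2M3+M4)/6=51/133
t_q=8 → seg 3, τ=1; S=-2+51/133·τ+-138/133·τ²+23/133·τ³=-330/133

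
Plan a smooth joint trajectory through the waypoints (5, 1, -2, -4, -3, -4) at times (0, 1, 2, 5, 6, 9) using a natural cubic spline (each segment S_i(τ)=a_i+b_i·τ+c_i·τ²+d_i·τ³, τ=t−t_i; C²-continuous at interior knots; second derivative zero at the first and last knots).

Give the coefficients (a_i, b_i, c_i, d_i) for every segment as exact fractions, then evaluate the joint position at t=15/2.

  seg 0: a=5 b=-6989/1665 c=0 d=329/1665
  seg 1: a=1 b=-6002/1665 c=329/555 d=4/333
  seg 2: a=-2 b=-3968/1665 c=349/555 d=-283/14985
  seg 3: a=-4 b=293/333 c=764/1665 d=-188/555
  seg 4: a=-3 b=1301/1665 c=-928/1665 d=928/14985
S(15/2) = -1063/370

Δ: Δ0=-4, Δ1=-3, Δ2=-2/3, Δ3=1, Δ4=-1/3
row 1: diag=4, rhs=6; c'=1/4, d'=3/2
row 2: denom=8−1·1/4=31/4; d'=(14−1·3/2)/(31/4)=50/31
row 3: denom=8−3·12/31=212/31; d'=(10−3·50/31)/(212/31)=40/53
row 4: denom=8−1·31/212=1665/212; d'=(-8−1·40/53)/(1665/212)=-1856/1665
back: M4=-1856/1665
back: M3=40/53−31/212·-1856/1665=1528/1665
back: M2=50/31−12/31·1528/1665=698/555
back: M1=3/2−1/4·698/555=658/555
M: M0=0, M1=658/555, M2=698/555, M3=1528/1665, M4=-1856/1665, M5=0
seg 0: a=5, c=M0/2=0, d=(M1−M0)/(6·1)=329/1665, b=Δ0−h0·(2M0+M1)/6=-6989/1665
seg 1: a=1, c=M1/2=329/555, d=(M2−M1)/(6·1)=4/333, b=Δ1−h1·(2M1+M2)/6=-6002/1665
seg 2: a=-2, c=M2/2=349/555, d=(M3−M2)/(6·3)=-283/14985, b=Δ2−h2·(2M2+M3)/6=-3968/1665
seg 3: a=-4, c=M3/2=764/1665, d=(M4−M3)/(6·1)=-188/555, b=Δ3−h3·(2M3+M4)/6=293/333
seg 4: a=-3, c=M4/2=-928/1665, d=(M5−M4)/(6·3)=928/14985, b=Δ4−h4·(2M4+M5)/6=1301/1665
t_q=15/2 → seg 4, τ=3/2; S=-3+1301/1665·τ+-928/1665·τ²+928/14985·τ³=-1063/370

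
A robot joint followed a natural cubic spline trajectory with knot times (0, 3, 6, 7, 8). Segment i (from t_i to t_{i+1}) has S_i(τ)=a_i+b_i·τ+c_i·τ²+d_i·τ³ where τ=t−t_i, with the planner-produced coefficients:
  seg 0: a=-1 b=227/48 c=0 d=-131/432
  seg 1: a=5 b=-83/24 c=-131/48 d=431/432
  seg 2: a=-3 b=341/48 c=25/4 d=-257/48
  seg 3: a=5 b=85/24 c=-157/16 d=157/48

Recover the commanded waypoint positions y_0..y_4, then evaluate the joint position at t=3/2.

y_0=-1 y_1=5 y_2=-3 y_3=5 y_4=2
S(3/2) = 649/128

y_0 = S_0(0) = a_0 = -1
y_1 = S_1(0) = a_1 = 5
y_2 = S_2(0) = a_2 = -3
y_3 = S_3(0) = a_3 = 5
y_4 = S_3(1) = 2
t_q=3/2 is in segment 0 (τ=3/2); S_0(τ)=649/128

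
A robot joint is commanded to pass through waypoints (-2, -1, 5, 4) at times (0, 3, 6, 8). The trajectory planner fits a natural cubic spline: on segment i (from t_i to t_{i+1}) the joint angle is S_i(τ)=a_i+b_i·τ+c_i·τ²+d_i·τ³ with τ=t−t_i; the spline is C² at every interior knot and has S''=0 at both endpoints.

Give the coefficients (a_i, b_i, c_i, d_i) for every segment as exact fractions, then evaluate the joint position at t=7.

  seg 0: a=-2 b=-71/222 c=0 d=145/1998
  seg 1: a=-1 b=182/111 c=145/222 d=-355/1998
  seg 2: a=5 b=169/222 c=-35/37 d=35/222
S(7) = 184/37

Δ: Δ0=1/3, Δ1=2, Δ2=-1/2
row 1: diag=12, rhs=10; c'=1/4, d'=5/6
row 2: denom=10−3·1/4=37/4; d'=(-15−3·5/6)/(37/4)=-70/37
back: M2=-70/37
back: M1=5/6−1/4·-70/37=145/111
M: M0=0, M1=145/111, M2=-70/37, M3=0
seg 0: a=-2, c=M0/2=0, d=(M1−M0)/(6·3)=145/1998, b=Δ0−h0·(2M0+M1)/6=-71/222
seg 1: a=-1, c=M1/2=145/222, d=(M2−M1)/(6·3)=-355/1998, b=Δ1−h1·(2M1+M2)/6=182/111
seg 2: a=5, c=M2/2=-35/37, d=(M3−M2)/(6·2)=35/222, b=Δ2−h2·(2M2+M3)/6=169/222
t_q=7 → seg 2, τ=1; S=5+169/222·τ+-35/37·τ²+35/222·τ³=184/37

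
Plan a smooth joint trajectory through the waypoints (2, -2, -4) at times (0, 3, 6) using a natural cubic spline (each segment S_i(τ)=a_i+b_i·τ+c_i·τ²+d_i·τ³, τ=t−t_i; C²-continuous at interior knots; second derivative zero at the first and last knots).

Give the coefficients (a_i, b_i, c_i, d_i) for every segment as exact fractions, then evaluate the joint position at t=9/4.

Δ: Δ0=-4/3, Δ1=-2/3
row 1: diag=12, rhs=4; c'=1/4, d'=1/3
back: M1=1/3
M: M0=0, M1=1/3, M2=0
seg 0: a=2, c=M0/2=0, d=(M1−M0)/(6·3)=1/54, b=Δ0−h0·(2M0+M1)/6=-3/2
seg 1: a=-2, c=M1/2=1/6, d=(M2−M1)/(6·3)=-1/54, b=Δ1−h1·(2M1+M2)/6=-1
t_q=9/4 → seg 0, τ=9/4; S=2+-3/2·τ+0·τ²+1/54·τ³=-149/128

  seg 0: a=2 b=-3/2 c=0 d=1/54
  seg 1: a=-2 b=-1 c=1/6 d=-1/54
S(9/4) = -149/128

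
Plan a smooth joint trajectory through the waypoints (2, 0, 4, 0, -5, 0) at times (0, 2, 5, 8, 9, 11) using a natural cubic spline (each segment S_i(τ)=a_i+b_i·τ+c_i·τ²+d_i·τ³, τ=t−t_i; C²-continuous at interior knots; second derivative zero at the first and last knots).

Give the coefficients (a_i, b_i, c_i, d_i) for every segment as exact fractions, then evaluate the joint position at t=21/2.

Δ: Δ0=-1, Δ1=4/3, Δ2=-4/3, Δ3=-5, Δ4=5/2
row 1: diag=10, rhs=14; c'=3/10, d'=7/5
row 2: denom=12−3·3/10=111/10; d'=(-16−3·7/5)/(111/10)=-202/111
row 3: denom=8−3·10/37=266/37; d'=(-22−3·-202/111)/(266/37)=-306/133
row 4: denom=6−1·37/266=1559/266; d'=(45−1·-306/133)/(1559/266)=12582/1559
back: M4=12582/1559
back: M3=-306/133−37/266·12582/1559=-5337/1559
back: M2=-202/111−10/37·-5337/1559=-4184/4677
back: M1=7/5−3/10·-4184/4677=2601/1559
M: M0=0, M1=2601/1559, M2=-4184/4677, M3=-5337/1559, M4=12582/1559, M5=0
seg 0: a=2, c=M0/2=0, d=(M1−M0)/(6·2)=867/6236, b=Δ0−h0·(2M0+M1)/6=-2426/1559
seg 1: a=0, c=M1/2=2601/3118, d=(M2−M1)/(6·3)=-11987/84186, b=Δ1−h1·(2M1+M2)/6=175/1559
seg 2: a=4, c=M2/2=-2092/4677, d=(M3−M2)/(6·3)=-11827/84186, b=Δ2−h2·(2M2+M3)/6=3969/3118
seg 3: a=0, c=M3/2=-5337/3118, d=(M4−M3)/(6·1)=5973/3118, b=Δ3−h3·(2M3+M4)/6=-8113/1559
seg 4: a=-5, c=M4/2=6291/1559, d=(M5−M4)/(6·2)=-2097/3118, b=Δ4−h4·(2M4+M5)/6=-8981/3118
t_q=21/2 → seg 4, τ=3/2; S=-5+-8981/3118·τ+6291/1559·τ²+-2097/3118·τ³=-62635/24944

  seg 0: a=2 b=-2426/1559 c=0 d=867/6236
  seg 1: a=0 b=175/1559 c=2601/3118 d=-11987/84186
  seg 2: a=4 b=3969/3118 c=-2092/4677 d=-11827/84186
  seg 3: a=0 b=-8113/1559 c=-5337/3118 d=5973/3118
  seg 4: a=-5 b=-8981/3118 c=6291/1559 d=-2097/3118
S(21/2) = -62635/24944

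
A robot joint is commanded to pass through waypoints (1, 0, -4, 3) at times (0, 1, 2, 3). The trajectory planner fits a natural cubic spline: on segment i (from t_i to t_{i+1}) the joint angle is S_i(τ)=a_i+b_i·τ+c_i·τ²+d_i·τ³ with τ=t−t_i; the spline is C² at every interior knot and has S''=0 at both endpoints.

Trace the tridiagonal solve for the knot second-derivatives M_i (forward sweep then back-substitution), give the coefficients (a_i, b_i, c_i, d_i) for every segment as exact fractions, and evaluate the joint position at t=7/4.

  seg 0: a=1 b=8/15 c=0 d=-23/15
  seg 1: a=0 b=-61/15 c=-23/5 d=14/3
  seg 2: a=-4 b=11/15 c=47/5 d=-47/15
S(7/4) = -587/160

Δ: Δ0=-1, Δ1=-4, Δ2=7
row 1: diag=4, rhs=-18; c'=1/4, d'=-9/2
row 2: denom=4−1·1/4=15/4; d'=(66−1·-9/2)/(15/4)=94/5
back: M2=94/5
back: M1=-9/2−1/4·94/5=-46/5
M: M0=0, M1=-46/5, M2=94/5, M3=0
seg 0: a=1, c=M0/2=0, d=(M1−M0)/(6·1)=-23/15, b=Δ0−h0·(2M0+M1)/6=8/15
seg 1: a=0, c=M1/2=-23/5, d=(M2−M1)/(6·1)=14/3, b=Δ1−h1·(2M1+M2)/6=-61/15
seg 2: a=-4, c=M2/2=47/5, d=(M3−M2)/(6·1)=-47/15, b=Δ2−h2·(2M2+M3)/6=11/15
t_q=7/4 → seg 1, τ=3/4; S=0+-61/15·τ+-23/5·τ²+14/3·τ³=-587/160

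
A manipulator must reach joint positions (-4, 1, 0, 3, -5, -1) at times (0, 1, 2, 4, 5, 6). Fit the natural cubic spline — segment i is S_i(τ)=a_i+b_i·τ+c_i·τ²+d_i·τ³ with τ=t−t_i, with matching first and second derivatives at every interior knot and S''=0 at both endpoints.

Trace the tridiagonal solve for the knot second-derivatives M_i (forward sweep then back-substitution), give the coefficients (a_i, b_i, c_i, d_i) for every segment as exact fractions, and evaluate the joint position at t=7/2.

Δ: Δ0=5, Δ1=-1, Δ2=3/2, Δ3=-8, Δ4=4
row 1: diag=4, rhs=-36; c'=1/4, d'=-9
row 2: denom=6−1·1/4=23/4; d'=(15−1·-9)/(23/4)=96/23
row 3: denom=6−2·8/23=122/23; d'=(-57−2·96/23)/(122/23)=-1503/122
row 4: denom=4−1·23/122=465/122; d'=(72−1·-1503/122)/(465/122)=3429/155
back: M4=3429/155
back: M3=-1503/122−23/122·3429/155=-2556/155
back: M2=96/23−8/23·-2556/155=1536/155
back: M1=-9−1/4·1536/155=-1779/155
M: M0=0, M1=-1779/155, M2=1536/155, M3=-2556/155, M4=3429/155, M5=0
seg 0: a=-4, c=M0/2=0, d=(M1−M0)/(6·1)=-593/310, b=Δ0−h0·(2M0+M1)/6=2143/310
seg 1: a=1, c=M1/2=-1779/310, d=(M2−M1)/(6·1)=221/62, b=Δ1−h1·(2M1+M2)/6=182/155
seg 2: a=0, c=M2/2=768/155, d=(M3−M2)/(6·2)=-11/5, b=Δ2−h2·(2M2+M3)/6=121/310
seg 3: a=3, c=M3/2=-1278/155, d=(M4−M3)/(6·1)=399/62, b=Δ3−h3·(2M3+M4)/6=-1919/310
seg 4: a=-5, c=M4/2=3429/310, d=(M5−M4)/(6·1)=-1143/310, b=Δ4−h4·(2M4+M5)/6=-523/155
t_q=7/2 → seg 2, τ=3/2; S=0+121/310·τ+768/155·τ²+-11/5·τ³=5343/1240

  seg 0: a=-4 b=2143/310 c=0 d=-593/310
  seg 1: a=1 b=182/155 c=-1779/310 d=221/62
  seg 2: a=0 b=121/310 c=768/155 d=-11/5
  seg 3: a=3 b=-1919/310 c=-1278/155 d=399/62
  seg 4: a=-5 b=-523/155 c=3429/310 d=-1143/310
S(7/2) = 5343/1240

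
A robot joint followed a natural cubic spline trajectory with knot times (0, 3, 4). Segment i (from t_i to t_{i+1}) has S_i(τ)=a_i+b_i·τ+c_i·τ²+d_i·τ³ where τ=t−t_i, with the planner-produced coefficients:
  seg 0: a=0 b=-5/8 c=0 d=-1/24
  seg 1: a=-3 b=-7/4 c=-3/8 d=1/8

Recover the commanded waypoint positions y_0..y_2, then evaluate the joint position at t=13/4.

y_0=0 y_1=-3 y_2=-5
S(13/4) = -1771/512

y_0 = S_0(0) = a_0 = 0
y_1 = S_1(0) = a_1 = -3
y_2 = S_1(1) = -5
t_q=13/4 is in segment 1 (τ=1/4); S_1(τ)=-1771/512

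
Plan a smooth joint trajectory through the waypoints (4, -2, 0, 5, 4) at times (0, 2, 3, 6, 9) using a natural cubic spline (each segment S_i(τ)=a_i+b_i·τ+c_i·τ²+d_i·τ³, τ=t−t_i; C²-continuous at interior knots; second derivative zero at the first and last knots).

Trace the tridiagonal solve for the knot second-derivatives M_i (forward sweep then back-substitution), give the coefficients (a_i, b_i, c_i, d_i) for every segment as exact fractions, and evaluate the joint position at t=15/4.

Δ: Δ0=-3, Δ1=2, Δ2=5/3, Δ3=-1/3
row 1: diag=6, rhs=30; c'=1/6, d'=5
row 2: denom=8−1·1/6=47/6; d'=(-2−1·5)/(47/6)=-42/47
row 3: denom=12−3·18/47=510/47; d'=(-12−3·-42/47)/(510/47)=-73/85
back: M3=-73/85
back: M2=-42/47−18/47·-73/85=-48/85
back: M1=5−1/6·-48/85=433/85
M: M0=0, M1=433/85, M2=-48/85, M3=-73/85, M4=0
seg 0: a=4, c=M0/2=0, d=(M1−M0)/(6·2)=433/1020, b=Δ0−h0·(2M0+M1)/6=-1198/255
seg 1: a=-2, c=M1/2=433/170, d=(M2−M1)/(6·1)=-481/510, b=Δ1−h1·(2M1+M2)/6=101/255
seg 2: a=0, c=M2/2=-24/85, d=(M3−M2)/(6·3)=-5/306, b=Δ2−h2·(2M2+M3)/6=1357/510
seg 3: a=5, c=M3/2=-73/170, d=(M4−M3)/(6·3)=73/1530, b=Δ3−h3·(2M3+M4)/6=134/255
t_q=15/4 → seg 2, τ=3/4; S=0+1357/510·τ+-24/85·τ²+-5/306·τ³=19909/10880

  seg 0: a=4 b=-1198/255 c=0 d=433/1020
  seg 1: a=-2 b=101/255 c=433/170 d=-481/510
  seg 2: a=0 b=1357/510 c=-24/85 d=-5/306
  seg 3: a=5 b=134/255 c=-73/170 d=73/1530
S(15/4) = 19909/10880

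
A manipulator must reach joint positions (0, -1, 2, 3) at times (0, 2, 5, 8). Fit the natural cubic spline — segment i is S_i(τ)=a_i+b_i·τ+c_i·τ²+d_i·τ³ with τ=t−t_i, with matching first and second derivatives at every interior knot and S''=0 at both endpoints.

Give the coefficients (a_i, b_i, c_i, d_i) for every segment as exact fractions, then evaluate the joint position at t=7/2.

Δ: Δ0=-1/2, Δ1=1, Δ2=1/3
row 1: diag=10, rhs=9; c'=3/10, d'=9/10
row 2: denom=12−3·3/10=111/10; d'=(-4−3·9/10)/(111/10)=-67/111
back: M2=-67/111
back: M1=9/10−3/10·-67/111=40/37
M: M0=0, M1=40/37, M2=-67/111, M3=0
seg 0: a=0, c=M0/2=0, d=(M1−M0)/(6·2)=10/111, b=Δ0−h0·(2M0+M1)/6=-191/222
seg 1: a=-1, c=M1/2=20/37, d=(M2−M1)/(6·3)=-187/1998, b=Δ1−h1·(2M1+M2)/6=49/222
seg 2: a=2, c=M2/2=-67/222, d=(M3−M2)/(6·3)=67/1998, b=Δ2−h2·(2M2+M3)/6=104/111
t_q=7/2 → seg 1, τ=3/2; S=-1+49/222·τ+20/37·τ²+-187/1998·τ³=137/592

  seg 0: a=0 b=-191/222 c=0 d=10/111
  seg 1: a=-1 b=49/222 c=20/37 d=-187/1998
  seg 2: a=2 b=104/111 c=-67/222 d=67/1998
S(7/2) = 137/592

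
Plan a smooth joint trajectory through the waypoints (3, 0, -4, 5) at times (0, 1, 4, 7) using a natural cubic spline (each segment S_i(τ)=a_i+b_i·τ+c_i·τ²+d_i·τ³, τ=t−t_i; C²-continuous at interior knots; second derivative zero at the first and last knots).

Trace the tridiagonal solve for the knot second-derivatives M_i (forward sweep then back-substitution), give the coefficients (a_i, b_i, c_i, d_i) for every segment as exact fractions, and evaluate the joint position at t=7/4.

Δ: Δ0=-3, Δ1=-4/3, Δ2=3
row 1: diag=8, rhs=10; c'=3/8, d'=5/4
row 2: denom=12−3·3/8=87/8; d'=(26−3·5/4)/(87/8)=178/87
back: M2=178/87
back: M1=5/4−3/8·178/87=14/29
M: M0=0, M1=14/29, M2=178/87, M3=0
seg 0: a=3, c=M0/2=0, d=(M1−M0)/(6·1)=7/87, b=Δ0−h0·(2M0+M1)/6=-268/87
seg 1: a=0, c=M1/2=7/29, d=(M2−M1)/(6·3)=68/783, b=Δ1−h1·(2M1+M2)/6=-247/87
seg 2: a=-4, c=M2/2=89/87, d=(M3−M2)/(6·3)=-89/783, b=Δ2−h2·(2M2+M3)/6=83/87
t_q=7/4 → seg 1, τ=3/4; S=0+-247/87·τ+7/29·τ²+68/783·τ³=-227/116

  seg 0: a=3 b=-268/87 c=0 d=7/87
  seg 1: a=0 b=-247/87 c=7/29 d=68/783
  seg 2: a=-4 b=83/87 c=89/87 d=-89/783
S(7/4) = -227/116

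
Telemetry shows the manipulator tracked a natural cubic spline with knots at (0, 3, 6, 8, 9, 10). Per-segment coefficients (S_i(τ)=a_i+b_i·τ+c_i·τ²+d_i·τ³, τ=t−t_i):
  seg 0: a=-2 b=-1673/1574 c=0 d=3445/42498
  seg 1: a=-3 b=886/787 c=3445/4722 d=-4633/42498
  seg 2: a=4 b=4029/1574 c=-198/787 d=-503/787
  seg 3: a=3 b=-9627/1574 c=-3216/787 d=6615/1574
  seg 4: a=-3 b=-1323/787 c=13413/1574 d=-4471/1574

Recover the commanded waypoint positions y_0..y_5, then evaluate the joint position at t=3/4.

y_0 = S_0(0) = a_0 = -2
y_1 = S_1(0) = a_1 = -3
y_2 = S_2(0) = a_2 = 4
y_3 = S_3(0) = a_3 = 3
y_4 = S_4(0) = a_4 = -3
y_5 = S_4(1) = 1
t_q=3/4 is in segment 0 (τ=3/4); S_0(τ)=-278331/100736

y_0=-2 y_1=-3 y_2=4 y_3=3 y_4=-3 y_5=1
S(3/4) = -278331/100736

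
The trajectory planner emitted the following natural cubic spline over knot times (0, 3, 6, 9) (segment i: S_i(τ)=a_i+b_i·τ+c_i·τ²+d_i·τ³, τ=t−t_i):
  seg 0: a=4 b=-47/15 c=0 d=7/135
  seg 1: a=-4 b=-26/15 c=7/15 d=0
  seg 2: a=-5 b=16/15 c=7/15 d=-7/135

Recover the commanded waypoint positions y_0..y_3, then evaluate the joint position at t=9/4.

y_0 = S_0(0) = a_0 = 4
y_1 = S_1(0) = a_1 = -4
y_2 = S_2(0) = a_2 = -5
y_3 = S_2(3) = 1
t_q=9/4 is in segment 0 (τ=9/4); S_0(τ)=-787/320

y_0=4 y_1=-4 y_2=-5 y_3=1
S(9/4) = -787/320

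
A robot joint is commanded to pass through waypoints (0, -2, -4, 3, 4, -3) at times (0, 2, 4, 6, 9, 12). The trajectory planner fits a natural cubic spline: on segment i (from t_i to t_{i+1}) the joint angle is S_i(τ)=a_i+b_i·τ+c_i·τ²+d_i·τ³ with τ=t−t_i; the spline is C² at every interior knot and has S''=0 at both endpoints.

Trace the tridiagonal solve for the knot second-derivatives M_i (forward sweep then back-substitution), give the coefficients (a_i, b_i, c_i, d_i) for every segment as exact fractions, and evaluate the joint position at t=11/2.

Δ: Δ0=-1, Δ1=-1, Δ2=7/2, Δ3=1/3, Δ4=-7/3
row 1: diag=8, rhs=0; c'=1/4, d'=0
row 2: denom=8−2·1/4=15/2; d'=(27−2·0)/(15/2)=18/5
row 3: denom=10−2·4/15=142/15; d'=(-19−2·18/5)/(142/15)=-393/142
row 4: denom=12−3·45/142=1569/142; d'=(-16−3·-393/142)/(1569/142)=-1093/1569
back: M4=-1093/1569
back: M3=-393/142−45/142·-1093/1569=-1332/523
back: M2=18/5−4/15·-1332/523=2238/523
back: M1=0−1/4·2238/523=-1119/1046
M: M0=0, M1=-1119/1046, M2=2238/523, M3=-1332/523, M4=-1093/1569, M5=0
seg 0: a=0, c=M0/2=0, d=(M1−M0)/(6·2)=-373/4184, b=Δ0−h0·(2M0+M1)/6=-673/1046
seg 1: a=-2, c=M1/2=-1119/2092, d=(M2−M1)/(6·2)=1865/4184, b=Δ1−h1·(2M1+M2)/6=-896/523
seg 2: a=-4, c=M2/2=1119/523, d=(M3−M2)/(6·2)=-595/1046, b=Δ2−h2·(2M2+M3)/6=1565/1046
seg 3: a=3, c=M3/2=-666/523, d=(M4−M3)/(6·3)=2903/28242, b=Δ3−h3·(2M3+M4)/6=3377/1046
seg 4: a=4, c=M4/2=-1093/3138, d=(M5−M4)/(6·3)=1093/28242, b=Δ4−h4·(2M4+M5)/6=-856/523
t_q=11/2 → seg 2, τ=3/2; S=-4+1565/1046·τ+1119/523·τ²+-595/1046·τ³=9527/8368

  seg 0: a=0 b=-673/1046 c=0 d=-373/4184
  seg 1: a=-2 b=-896/523 c=-1119/2092 d=1865/4184
  seg 2: a=-4 b=1565/1046 c=1119/523 d=-595/1046
  seg 3: a=3 b=3377/1046 c=-666/523 d=2903/28242
  seg 4: a=4 b=-856/523 c=-1093/3138 d=1093/28242
S(11/2) = 9527/8368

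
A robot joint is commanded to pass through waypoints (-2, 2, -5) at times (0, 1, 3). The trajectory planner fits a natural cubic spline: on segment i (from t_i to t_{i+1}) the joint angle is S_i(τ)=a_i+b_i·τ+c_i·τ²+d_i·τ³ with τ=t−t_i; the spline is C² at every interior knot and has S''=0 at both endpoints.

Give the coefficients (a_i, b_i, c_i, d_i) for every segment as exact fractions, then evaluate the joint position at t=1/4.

Δ: Δ0=4, Δ1=-7/2
row 1: diag=6, rhs=-45; c'=1/3, d'=-15/2
back: M1=-15/2
M: M0=0, M1=-15/2, M2=0
seg 0: a=-2, c=M0/2=0, d=(M1−M0)/(6·1)=-5/4, b=Δ0−h0·(2M0+M1)/6=21/4
seg 1: a=2, c=M1/2=-15/4, d=(M2−M1)/(6·2)=5/8, b=Δ1−h1·(2M1+M2)/6=3/2
t_q=1/4 → seg 0, τ=1/4; S=-2+21/4·τ+0·τ²+-5/4·τ³=-181/256

  seg 0: a=-2 b=21/4 c=0 d=-5/4
  seg 1: a=2 b=3/2 c=-15/4 d=5/8
S(1/4) = -181/256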